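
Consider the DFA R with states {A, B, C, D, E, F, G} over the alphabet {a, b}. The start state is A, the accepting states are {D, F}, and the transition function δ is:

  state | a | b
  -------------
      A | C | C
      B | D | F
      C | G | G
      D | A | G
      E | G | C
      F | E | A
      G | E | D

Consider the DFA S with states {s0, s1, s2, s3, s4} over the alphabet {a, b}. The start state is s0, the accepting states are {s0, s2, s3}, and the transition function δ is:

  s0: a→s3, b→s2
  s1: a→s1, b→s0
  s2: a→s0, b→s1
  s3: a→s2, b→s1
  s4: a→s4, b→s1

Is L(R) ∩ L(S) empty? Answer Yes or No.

No

The string abb is accepted by both R and S.
Hence L(R) ∩ L(S) ≠ ∅.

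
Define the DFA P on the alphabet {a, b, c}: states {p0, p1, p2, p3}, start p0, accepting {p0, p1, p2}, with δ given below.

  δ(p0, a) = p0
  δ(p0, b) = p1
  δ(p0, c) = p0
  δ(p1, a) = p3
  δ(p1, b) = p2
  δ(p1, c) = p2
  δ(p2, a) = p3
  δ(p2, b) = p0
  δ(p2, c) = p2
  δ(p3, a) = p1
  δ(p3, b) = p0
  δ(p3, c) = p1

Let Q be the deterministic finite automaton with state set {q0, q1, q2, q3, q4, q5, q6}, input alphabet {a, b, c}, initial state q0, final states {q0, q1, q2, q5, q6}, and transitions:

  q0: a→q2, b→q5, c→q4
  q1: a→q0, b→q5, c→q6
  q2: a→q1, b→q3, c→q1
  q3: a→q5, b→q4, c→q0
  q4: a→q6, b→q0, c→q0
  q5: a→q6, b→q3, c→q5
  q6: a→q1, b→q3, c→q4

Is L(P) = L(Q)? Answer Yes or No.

The string c is accepted by P but rejected by Q.
So L(P) ≠ L(Q).

No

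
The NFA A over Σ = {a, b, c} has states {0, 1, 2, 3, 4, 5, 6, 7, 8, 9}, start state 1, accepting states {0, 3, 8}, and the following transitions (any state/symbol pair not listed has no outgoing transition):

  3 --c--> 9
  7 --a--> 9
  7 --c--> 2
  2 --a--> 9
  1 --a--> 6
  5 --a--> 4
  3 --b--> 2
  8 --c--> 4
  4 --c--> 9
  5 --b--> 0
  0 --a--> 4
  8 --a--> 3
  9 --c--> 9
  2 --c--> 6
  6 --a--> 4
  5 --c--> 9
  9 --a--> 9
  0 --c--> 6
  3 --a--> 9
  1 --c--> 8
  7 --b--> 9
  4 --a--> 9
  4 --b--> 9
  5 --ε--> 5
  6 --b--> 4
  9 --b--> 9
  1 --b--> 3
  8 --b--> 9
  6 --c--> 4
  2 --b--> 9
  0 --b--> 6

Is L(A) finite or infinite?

The useful states (reachable from 1 and able to reach an accepting state) are {1, 3, 8}.
Restricted to these states the transition graph has no cycle, so every accepting path has bounded length and L is finite.

finite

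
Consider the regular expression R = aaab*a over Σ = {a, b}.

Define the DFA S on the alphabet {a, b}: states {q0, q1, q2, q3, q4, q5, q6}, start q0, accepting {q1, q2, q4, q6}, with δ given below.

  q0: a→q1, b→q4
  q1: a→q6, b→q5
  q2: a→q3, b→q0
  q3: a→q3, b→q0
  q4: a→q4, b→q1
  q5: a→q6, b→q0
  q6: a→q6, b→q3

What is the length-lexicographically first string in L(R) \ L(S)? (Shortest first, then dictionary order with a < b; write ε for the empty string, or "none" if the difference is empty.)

The string aaaba is accepted by R but not by S.
No shorter string lies in the difference, and aaaba is the lexicographically first length-5 string in L(R) \ L(S).

aaaba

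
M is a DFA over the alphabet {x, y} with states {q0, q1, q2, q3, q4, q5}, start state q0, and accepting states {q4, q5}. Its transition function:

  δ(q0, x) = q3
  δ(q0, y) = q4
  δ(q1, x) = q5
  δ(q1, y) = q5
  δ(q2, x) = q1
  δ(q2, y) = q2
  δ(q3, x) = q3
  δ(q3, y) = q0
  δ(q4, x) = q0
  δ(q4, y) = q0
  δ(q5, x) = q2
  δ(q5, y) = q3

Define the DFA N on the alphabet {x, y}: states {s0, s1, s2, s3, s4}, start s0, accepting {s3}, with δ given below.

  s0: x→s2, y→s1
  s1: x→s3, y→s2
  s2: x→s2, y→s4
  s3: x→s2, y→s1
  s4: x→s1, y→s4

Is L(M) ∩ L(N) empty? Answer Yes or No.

Exploring the product automaton M × N from the start pair (q0, s0), following both machines on each input symbol, reaches 11 state pairs: (q0, s0), (q3, s2), (q4, s1), (q0, s4), (q0, s3), (q0, s2), (q3, s1), (q4, s4), (q3, s3), (q0, s1), (q4, s2).
M accepts in {q4, q5} and N accepts in {s3}; no reachable pair has both components accepting, so no string drives both machines to acceptance simultaneously and L(M) ∩ L(N) = ∅.
So no string is accepted by both, and the intersection is empty.

Yes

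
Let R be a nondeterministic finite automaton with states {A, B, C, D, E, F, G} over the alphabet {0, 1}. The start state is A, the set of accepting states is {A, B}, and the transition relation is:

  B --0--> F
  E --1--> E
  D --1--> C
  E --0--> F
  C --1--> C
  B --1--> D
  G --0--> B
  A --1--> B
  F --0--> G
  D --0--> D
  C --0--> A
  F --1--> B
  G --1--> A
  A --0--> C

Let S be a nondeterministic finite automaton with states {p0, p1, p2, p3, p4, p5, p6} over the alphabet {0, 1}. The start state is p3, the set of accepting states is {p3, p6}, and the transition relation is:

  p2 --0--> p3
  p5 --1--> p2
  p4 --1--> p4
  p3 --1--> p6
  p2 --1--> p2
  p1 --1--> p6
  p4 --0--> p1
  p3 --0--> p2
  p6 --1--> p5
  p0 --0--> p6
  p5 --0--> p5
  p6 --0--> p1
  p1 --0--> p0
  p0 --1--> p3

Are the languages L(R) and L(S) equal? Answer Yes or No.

Yes

Exploring the product automaton R × S from the start pair (A, p3), following both machines on each input symbol, reaches 6 state pairs: (A, p3), (C, p2), (B, p6), (F, p1), (D, p5), (G, p0).
R accepts in {A, B} and S accepts in {p3, p6}. In every reachable pair the two components are either both accepting — (A, p3), (B, p6) — or both non-accepting, so no string is accepted by exactly one of the machines: L(R) \ L(S) and L(S) \ L(R) are both empty.
Hence every string is accepted by R iff it is accepted by S, and the two languages coincide.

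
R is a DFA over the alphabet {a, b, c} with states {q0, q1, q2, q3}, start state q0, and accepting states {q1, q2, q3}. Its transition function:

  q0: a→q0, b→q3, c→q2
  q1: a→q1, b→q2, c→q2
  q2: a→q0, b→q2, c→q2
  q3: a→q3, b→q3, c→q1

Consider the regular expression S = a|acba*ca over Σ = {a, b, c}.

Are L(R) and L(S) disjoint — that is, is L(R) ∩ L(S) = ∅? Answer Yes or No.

Converting the expression S to a DFA (subset construction, then merging equivalent states) gives the minimal DFA with states {s0, s1, s2, s3, s4, s5, s6}, start state s0, accepting states {s1, s6} and transitions s0: a→s1, b→s2, c→s2; s1: a→s2, b→s2, c→s3; s2: a→s2, b→s2, c→s2; s3: a→s2, b→s4, c→s2; s4: a→s4, b→s2, c→s5; s5: a→s6, b→s2, c→s2; s6: a→s2, b→s2, c→s2.
Exploring the product automaton R × S from the start pair (q0, s0), following both machines on each input symbol, reaches 11 state pairs: (q0, s0), (q0, s1), (q3, s2), (q2, s2), (q0, s2), (q2, s3), (q1, s2), (q2, s4), (q0, s4), (q2, s5), (q0, s6).
R accepts in {q1, q2, q3} and S accepts in {s1, s6}; no reachable pair has both components accepting, so no string drives both machines to acceptance simultaneously and L(R) ∩ L(S) = ∅.
So no string is accepted by both, and the intersection is empty.

Yes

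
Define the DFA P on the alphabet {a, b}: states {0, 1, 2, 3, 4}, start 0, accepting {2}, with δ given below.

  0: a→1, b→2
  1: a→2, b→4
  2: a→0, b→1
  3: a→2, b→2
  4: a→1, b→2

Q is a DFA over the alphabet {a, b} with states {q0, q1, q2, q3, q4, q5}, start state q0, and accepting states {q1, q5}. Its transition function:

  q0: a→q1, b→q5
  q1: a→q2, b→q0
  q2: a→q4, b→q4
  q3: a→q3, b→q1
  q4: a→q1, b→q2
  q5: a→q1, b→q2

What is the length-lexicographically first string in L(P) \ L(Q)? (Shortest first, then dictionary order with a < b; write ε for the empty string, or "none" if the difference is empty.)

The string aa is accepted by P but not by Q.
No shorter string lies in the difference, and aa is the lexicographically first length-2 string in L(P) \ L(Q).

aa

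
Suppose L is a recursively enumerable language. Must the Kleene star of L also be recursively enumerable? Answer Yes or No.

Yes

Dovetail over all factorisations of the input into blocks and all step bounds, running the recogniser for L on every block of a factorisation; accept if some factorisation has all of its blocks accepted.
So the recursively enumerable languages are closed under Kleene star.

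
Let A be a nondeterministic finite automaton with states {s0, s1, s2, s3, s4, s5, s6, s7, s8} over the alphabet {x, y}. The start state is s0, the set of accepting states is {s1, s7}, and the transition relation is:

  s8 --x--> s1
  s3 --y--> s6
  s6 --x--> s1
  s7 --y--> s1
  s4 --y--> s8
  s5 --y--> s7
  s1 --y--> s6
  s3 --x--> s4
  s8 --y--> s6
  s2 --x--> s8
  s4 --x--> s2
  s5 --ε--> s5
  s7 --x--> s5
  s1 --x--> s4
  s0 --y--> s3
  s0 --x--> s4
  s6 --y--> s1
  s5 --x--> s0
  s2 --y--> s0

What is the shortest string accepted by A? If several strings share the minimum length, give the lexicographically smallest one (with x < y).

xyx

A breadth-first search from s0 reaches an accepting state first via the path s0 → s4 → s8 → s1 on input xyx.
No string of length < 3 is accepted (BFS exhausts all shorter strings without reaching an accepting state), and xyx is the lexicographically least accepting string of length 3.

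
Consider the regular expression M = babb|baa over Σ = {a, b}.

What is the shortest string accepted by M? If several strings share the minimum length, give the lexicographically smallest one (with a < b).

By inspection of the expression, no string of length less than 3 matches, and baa is the lexicographically first match of length 3.

baa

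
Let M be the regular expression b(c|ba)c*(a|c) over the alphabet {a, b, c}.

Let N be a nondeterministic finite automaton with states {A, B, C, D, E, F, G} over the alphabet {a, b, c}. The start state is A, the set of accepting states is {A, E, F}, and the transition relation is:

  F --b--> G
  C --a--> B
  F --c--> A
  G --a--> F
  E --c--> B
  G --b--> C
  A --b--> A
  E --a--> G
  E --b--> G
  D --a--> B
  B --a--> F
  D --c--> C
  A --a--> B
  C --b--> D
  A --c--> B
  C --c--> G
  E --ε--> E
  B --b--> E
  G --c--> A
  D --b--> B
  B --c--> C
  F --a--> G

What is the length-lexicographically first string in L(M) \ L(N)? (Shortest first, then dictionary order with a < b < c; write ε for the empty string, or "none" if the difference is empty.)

bcc

The string bcc is accepted by M but not by N.
No shorter string lies in the difference, and bcc is the lexicographically first length-3 string in L(M) \ L(N).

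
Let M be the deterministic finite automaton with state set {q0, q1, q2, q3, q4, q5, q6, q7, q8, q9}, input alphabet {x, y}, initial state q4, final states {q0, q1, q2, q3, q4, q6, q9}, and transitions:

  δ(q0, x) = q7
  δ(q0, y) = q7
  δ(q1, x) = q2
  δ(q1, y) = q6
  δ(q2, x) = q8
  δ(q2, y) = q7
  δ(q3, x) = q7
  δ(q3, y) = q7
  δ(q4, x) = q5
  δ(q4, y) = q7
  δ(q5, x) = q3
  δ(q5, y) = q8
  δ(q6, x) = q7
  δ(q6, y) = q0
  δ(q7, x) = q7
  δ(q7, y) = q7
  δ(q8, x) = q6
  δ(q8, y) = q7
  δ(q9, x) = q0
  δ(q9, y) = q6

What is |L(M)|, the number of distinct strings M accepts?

The useful subgraph on states {q0, q3, q4, q5, q6, q8} is acyclic, so L(M) is finite; the longest accepting path visits 5 useful states, giving maximum string length 4.
Counting accepting paths from q4 by length: 1 of length 0, 1 of length 2, 1 of length 3, 1 of length 4. Total 4.

4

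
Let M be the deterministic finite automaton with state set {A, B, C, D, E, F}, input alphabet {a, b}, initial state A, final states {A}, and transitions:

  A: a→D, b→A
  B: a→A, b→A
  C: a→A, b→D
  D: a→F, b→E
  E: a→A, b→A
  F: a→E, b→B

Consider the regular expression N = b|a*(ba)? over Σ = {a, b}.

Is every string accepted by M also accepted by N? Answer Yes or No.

No

The string bb is in L(M) but not in L(N).
So L(M) ⊄ L(N).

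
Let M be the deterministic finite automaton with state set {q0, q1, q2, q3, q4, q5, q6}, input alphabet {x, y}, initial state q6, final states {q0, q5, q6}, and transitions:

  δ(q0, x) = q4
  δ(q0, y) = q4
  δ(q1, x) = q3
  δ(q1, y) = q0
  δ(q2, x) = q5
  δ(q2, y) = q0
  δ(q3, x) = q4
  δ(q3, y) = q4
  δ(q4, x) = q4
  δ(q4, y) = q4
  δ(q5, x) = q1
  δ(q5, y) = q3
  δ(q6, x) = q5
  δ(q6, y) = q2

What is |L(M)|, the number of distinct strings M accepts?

The useful subgraph on states {q0, q1, q2, q5, q6} is acyclic, so L(M) is finite; the longest accepting path visits 5 useful states, giving maximum string length 4.
Counting accepting paths from q6 by length: 1 of length 0, 1 of length 1, 2 of length 2, 1 of length 3, 1 of length 4. Total 6.

6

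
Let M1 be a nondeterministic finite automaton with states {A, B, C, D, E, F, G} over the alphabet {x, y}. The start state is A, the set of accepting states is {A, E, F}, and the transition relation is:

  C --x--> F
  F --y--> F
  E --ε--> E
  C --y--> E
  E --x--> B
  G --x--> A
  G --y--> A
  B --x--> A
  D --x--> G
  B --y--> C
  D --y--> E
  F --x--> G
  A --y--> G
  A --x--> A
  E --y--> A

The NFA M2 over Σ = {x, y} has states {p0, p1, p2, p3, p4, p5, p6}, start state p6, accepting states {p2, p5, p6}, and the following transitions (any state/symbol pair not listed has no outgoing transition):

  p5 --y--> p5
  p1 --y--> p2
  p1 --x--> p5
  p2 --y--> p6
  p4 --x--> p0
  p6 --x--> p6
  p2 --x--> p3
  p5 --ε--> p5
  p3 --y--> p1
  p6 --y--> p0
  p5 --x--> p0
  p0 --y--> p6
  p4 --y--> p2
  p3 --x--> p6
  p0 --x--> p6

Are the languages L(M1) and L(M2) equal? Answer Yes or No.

Exploring the product automaton M1 × M2 from the start pair (A, p6), following both machines on each input symbol, reaches 2 state pairs: (A, p6), (G, p0).
M1 accepts in {A, E, F} and M2 accepts in {p2, p5, p6}. In every reachable pair the two components are either both accepting — (A, p6) — or both non-accepting, so no string is accepted by exactly one of the machines: L(M1) \ L(M2) and L(M2) \ L(M1) are both empty.
Hence every string is accepted by M1 iff it is accepted by M2, and the two languages coincide.

Yes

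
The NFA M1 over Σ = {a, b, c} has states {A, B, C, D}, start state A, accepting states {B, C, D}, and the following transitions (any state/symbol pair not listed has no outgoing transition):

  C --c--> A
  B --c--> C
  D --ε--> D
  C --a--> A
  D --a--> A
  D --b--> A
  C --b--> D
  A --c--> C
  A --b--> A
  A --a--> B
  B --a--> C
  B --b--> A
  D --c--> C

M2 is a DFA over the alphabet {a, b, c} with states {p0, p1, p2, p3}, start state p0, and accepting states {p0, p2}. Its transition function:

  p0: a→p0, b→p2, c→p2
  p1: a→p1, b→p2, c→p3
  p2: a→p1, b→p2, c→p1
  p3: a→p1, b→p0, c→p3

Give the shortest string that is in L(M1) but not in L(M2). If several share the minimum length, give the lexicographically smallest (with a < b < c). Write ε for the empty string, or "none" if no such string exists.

The string ba is accepted by M1 but not by M2.
No shorter string lies in the difference, and ba is the lexicographically first length-2 string in L(M1) \ L(M2).

ba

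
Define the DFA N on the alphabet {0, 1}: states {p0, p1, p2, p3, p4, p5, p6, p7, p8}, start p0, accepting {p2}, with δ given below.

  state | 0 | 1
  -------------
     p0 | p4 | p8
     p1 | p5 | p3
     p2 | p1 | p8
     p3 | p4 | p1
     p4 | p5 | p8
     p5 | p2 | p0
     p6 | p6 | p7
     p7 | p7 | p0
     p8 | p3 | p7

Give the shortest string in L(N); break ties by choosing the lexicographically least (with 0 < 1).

000

A breadth-first search from p0 reaches an accepting state first via the path p0 → p4 → p5 → p2 on input 000.
No string of length < 3 is accepted (BFS exhausts all shorter strings without reaching an accepting state), and 000 is the lexicographically least accepting string of length 3.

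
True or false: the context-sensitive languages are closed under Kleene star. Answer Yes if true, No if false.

An LBA guesses a factorisation of the input into blocks (marking block boundaries on a second track) and verifies each block with the LBA for L; this uses no space beyond the input, so L* is context-sensitive.
So the context-sensitive languages are closed under Kleene star.

Yes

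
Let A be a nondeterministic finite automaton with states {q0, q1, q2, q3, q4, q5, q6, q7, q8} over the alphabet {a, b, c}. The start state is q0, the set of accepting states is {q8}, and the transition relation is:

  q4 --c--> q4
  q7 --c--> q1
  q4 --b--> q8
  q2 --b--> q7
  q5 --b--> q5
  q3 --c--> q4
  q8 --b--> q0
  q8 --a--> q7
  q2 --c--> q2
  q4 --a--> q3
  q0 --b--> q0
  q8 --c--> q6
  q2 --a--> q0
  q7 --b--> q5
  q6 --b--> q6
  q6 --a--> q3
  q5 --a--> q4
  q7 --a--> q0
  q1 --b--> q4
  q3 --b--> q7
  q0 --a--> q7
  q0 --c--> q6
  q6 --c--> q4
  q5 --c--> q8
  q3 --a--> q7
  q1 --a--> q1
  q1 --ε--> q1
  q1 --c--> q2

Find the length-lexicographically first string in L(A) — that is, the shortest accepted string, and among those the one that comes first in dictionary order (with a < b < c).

A breadth-first search from q0 reaches an accepting state first via the path q0 → q7 → q5 → q8 on input abc.
No string of length < 3 is accepted (BFS exhausts all shorter strings without reaching an accepting state), and abc is the lexicographically least accepting string of length 3.

abc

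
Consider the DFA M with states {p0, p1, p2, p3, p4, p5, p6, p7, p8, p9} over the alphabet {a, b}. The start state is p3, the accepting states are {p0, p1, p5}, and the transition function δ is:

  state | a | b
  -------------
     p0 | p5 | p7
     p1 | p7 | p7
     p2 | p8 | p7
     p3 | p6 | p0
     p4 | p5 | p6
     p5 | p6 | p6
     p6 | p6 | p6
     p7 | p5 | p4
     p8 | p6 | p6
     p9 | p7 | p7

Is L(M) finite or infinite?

The useful states (reachable from p3 and able to reach an accepting state) are {p0, p3, p4, p5, p7}.
Restricted to these states the transition graph has no cycle, so every accepting path has bounded length and L is finite.

finite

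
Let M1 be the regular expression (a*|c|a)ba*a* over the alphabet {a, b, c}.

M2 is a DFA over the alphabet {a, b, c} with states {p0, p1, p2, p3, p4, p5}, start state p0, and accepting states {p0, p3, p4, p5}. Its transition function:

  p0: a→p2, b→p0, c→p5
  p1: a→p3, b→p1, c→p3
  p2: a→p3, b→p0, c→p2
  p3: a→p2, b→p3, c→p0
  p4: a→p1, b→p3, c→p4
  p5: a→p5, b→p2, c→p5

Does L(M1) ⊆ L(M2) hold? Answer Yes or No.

No

The string ba is in L(M1) but not in L(M2).
So L(M1) ⊄ L(M2).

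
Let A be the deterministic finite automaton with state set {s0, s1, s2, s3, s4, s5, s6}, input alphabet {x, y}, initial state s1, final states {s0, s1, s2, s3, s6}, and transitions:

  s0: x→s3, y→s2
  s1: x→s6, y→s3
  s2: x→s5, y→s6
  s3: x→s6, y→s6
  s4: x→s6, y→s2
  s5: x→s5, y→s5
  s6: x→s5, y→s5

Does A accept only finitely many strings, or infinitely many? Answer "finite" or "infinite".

finite

The useful states (reachable from s1 and able to reach an accepting state) are {s1, s3, s6}.
Restricted to these states the transition graph has no cycle, so every accepting path has bounded length and L is finite.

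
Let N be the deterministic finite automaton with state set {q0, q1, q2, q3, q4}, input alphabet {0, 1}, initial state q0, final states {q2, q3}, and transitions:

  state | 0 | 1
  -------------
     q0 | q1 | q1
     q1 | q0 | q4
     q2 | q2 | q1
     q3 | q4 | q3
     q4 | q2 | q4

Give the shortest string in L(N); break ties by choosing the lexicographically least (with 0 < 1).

010

A breadth-first search from q0 reaches an accepting state first via the path q0 → q1 → q4 → q2 on input 010.
No string of length < 3 is accepted (BFS exhausts all shorter strings without reaching an accepting state), and 010 is the lexicographically least accepting string of length 3.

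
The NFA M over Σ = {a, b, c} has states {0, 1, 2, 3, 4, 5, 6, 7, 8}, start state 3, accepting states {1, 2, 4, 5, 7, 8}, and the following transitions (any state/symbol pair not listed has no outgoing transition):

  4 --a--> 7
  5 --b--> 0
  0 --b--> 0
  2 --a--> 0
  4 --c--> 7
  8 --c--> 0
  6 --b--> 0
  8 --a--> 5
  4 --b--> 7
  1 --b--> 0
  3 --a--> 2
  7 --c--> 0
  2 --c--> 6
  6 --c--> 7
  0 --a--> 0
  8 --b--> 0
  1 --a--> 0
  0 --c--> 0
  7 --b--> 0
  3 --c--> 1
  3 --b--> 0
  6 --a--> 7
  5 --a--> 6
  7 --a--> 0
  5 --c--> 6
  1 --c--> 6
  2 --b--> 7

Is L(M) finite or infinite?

finite

The useful states (reachable from 3 and able to reach an accepting state) are {1, 2, 3, 6, 7}.
Restricted to these states the transition graph has no cycle, so every accepting path has bounded length and L is finite.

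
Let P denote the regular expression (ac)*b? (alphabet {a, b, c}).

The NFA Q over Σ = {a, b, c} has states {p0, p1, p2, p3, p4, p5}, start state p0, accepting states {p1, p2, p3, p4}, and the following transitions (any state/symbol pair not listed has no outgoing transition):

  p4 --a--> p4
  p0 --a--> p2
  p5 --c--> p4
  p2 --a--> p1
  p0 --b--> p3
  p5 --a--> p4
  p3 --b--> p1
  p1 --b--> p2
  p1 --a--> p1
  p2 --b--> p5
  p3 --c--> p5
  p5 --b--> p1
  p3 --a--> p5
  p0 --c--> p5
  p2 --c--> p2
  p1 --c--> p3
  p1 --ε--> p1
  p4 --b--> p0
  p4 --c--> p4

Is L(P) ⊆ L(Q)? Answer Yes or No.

The empty string ε is in L(P) but not in L(Q).
So L(P) ⊄ L(Q).

No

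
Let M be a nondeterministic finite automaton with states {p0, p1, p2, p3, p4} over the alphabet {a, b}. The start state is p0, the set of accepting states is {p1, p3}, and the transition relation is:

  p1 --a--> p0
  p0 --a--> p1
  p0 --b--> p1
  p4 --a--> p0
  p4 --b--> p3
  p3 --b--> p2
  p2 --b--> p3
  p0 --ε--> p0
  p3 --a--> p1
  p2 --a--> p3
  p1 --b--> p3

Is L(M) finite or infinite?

State p0 is reachable from the start and can reach an accepting state, and it lies on the cycle p0 → p1 → p0.
Traversing that cycle any number of times yields accepted strings of unbounded length, so the language is infinite.

infinite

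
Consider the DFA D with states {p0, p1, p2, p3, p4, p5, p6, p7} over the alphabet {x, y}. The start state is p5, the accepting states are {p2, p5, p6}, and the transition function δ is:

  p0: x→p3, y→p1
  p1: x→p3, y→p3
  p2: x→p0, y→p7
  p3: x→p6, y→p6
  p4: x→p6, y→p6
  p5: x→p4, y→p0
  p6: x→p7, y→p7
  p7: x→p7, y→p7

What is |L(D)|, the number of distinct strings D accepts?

9

The useful subgraph on states {p0, p1, p3, p4, p5, p6} is acyclic, so L(D) is finite; the longest accepting path visits 5 useful states, giving maximum string length 4.
Counting accepting paths from p5 by length: 1 of length 0, 2 of length 2, 2 of length 3, 4 of length 4. Total 9.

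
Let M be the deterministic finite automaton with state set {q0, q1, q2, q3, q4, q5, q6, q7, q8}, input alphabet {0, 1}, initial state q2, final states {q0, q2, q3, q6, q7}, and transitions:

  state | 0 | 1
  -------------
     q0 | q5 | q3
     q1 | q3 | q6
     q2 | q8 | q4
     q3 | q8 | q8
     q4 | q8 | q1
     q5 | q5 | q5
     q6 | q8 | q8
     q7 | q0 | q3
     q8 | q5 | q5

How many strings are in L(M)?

The useful subgraph on states {q1, q2, q3, q4, q6} is acyclic, so L(M) is finite; the longest accepting path visits 4 useful states, giving maximum string length 3.
Counting accepting paths from q2 by length: 1 of length 0, 2 of length 3. Total 3.

3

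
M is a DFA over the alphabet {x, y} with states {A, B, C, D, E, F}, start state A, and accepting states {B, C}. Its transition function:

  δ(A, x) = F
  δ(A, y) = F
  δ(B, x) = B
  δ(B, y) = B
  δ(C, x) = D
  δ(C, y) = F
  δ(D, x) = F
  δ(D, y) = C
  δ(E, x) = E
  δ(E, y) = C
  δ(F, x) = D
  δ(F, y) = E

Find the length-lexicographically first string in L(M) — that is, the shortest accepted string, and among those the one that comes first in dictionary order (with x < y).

xxy

A breadth-first search from A reaches an accepting state first via the path A → F → D → C on input xxy.
No string of length < 3 is accepted (BFS exhausts all shorter strings without reaching an accepting state), and xxy is the lexicographically least accepting string of length 3.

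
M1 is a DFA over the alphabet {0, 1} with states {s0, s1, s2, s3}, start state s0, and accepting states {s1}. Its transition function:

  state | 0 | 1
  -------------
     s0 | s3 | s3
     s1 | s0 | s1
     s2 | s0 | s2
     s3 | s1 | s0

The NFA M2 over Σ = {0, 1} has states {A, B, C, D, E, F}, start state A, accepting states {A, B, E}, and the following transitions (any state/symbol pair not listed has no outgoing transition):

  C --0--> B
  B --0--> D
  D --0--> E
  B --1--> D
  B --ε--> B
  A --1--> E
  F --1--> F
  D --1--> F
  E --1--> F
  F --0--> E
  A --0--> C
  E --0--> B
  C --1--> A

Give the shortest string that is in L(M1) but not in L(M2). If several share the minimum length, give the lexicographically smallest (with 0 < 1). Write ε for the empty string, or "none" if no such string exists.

The string 001 is accepted by M1 but not by M2.
No shorter string lies in the difference, and 001 is the lexicographically first length-3 string in L(M1) \ L(M2).

001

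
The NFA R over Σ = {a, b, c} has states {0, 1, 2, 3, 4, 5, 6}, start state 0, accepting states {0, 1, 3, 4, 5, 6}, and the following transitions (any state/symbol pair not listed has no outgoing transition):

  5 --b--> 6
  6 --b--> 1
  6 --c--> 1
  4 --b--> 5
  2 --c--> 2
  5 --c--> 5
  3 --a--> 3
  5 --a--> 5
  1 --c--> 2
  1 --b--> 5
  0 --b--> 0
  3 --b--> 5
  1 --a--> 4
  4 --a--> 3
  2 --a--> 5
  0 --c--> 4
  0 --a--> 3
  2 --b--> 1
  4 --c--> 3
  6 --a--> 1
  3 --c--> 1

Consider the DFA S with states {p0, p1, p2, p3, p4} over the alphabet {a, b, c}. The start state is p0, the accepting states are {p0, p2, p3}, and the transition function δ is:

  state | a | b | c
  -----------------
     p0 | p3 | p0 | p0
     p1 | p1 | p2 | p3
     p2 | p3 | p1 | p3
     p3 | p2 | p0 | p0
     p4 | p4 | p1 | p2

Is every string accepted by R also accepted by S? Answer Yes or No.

No

The string aab is in L(R) but not in L(S).
So L(R) ⊄ L(S).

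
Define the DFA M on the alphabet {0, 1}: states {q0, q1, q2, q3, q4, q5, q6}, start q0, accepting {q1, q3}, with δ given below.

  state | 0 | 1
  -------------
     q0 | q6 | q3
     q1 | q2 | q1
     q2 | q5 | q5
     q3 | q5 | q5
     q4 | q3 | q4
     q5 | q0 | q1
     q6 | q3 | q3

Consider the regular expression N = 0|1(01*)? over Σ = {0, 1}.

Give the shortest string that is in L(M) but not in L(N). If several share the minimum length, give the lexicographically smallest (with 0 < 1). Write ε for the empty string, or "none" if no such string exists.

00

The string 00 is accepted by M but not by N.
No shorter string lies in the difference, and 00 is the lexicographically first length-2 string in L(M) \ L(N).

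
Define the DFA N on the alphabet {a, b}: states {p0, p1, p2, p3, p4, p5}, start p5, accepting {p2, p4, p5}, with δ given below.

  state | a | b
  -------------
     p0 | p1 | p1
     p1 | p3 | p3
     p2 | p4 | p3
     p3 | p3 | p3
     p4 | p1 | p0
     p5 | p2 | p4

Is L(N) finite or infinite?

finite

The useful states (reachable from p5 and able to reach an accepting state) are {p2, p4, p5}.
Restricted to these states the transition graph has no cycle, so every accepting path has bounded length and L is finite.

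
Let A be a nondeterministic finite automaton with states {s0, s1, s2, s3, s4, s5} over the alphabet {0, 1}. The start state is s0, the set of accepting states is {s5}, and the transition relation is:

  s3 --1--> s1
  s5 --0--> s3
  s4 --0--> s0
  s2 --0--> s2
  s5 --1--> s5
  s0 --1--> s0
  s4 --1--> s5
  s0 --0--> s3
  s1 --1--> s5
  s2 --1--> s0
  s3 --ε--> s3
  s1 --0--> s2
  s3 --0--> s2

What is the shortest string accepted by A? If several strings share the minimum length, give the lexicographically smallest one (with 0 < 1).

011

A breadth-first search from s0 reaches an accepting state first via the path s0 → s3 → s1 → s5 on input 011.
No string of length < 3 is accepted (BFS exhausts all shorter strings without reaching an accepting state), and 011 is the lexicographically least accepting string of length 3.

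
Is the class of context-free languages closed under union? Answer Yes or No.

Yes

Take grammars for L₁ and L₂ with disjoint nonterminals and start symbols S₁, S₂; the grammar with a new start symbol and productions S → S₁ | S₂ generates L₁ ∪ L₂.
So the context-free languages are closed under union.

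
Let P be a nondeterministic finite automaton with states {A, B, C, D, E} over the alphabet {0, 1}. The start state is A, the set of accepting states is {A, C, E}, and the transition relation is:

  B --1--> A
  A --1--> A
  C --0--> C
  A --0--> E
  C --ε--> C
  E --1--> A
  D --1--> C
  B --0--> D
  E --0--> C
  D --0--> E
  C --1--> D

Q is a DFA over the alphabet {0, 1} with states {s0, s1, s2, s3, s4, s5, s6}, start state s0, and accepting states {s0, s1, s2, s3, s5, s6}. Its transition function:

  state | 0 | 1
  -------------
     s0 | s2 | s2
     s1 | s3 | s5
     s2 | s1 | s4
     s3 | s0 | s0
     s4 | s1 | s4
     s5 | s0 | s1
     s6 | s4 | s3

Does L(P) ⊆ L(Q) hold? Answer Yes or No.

The string 01 is in L(P) but not in L(Q).
So L(P) ⊄ L(Q).

No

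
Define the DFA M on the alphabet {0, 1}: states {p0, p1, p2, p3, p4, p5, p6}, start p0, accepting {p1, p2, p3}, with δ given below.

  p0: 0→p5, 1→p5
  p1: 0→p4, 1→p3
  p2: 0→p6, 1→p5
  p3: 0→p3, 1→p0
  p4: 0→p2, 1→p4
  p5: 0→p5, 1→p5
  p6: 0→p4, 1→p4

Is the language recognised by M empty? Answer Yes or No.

Yes

The states reachable from the start state are {p0, p5}.
None of the accepting states {p1, p2, p3} is reachable, so no string is accepted and L(M) = ∅.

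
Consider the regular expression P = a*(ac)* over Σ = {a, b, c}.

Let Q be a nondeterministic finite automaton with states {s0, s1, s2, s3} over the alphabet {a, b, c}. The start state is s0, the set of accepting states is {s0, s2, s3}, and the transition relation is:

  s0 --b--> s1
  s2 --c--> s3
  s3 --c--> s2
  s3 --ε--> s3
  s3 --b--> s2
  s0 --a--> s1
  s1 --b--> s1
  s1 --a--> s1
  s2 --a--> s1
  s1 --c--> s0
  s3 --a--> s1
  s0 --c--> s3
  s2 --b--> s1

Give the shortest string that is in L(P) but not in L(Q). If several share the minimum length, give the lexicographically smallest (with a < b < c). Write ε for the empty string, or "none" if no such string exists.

The string a is accepted by P but not by Q.
No shorter string lies in the difference, and a is the lexicographically first length-1 string in L(P) \ L(Q).

a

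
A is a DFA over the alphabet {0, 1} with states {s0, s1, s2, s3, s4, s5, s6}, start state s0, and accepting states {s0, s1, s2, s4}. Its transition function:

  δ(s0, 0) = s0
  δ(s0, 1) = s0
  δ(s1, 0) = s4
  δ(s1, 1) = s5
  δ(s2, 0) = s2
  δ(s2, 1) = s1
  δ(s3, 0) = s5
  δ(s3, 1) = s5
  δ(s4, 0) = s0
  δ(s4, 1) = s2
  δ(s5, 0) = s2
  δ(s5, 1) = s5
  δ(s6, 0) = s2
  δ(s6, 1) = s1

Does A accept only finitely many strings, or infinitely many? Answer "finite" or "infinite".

State s0 is reachable from the start and can reach an accepting state, and it lies on the cycle s0 → s0.
Traversing that cycle any number of times yields accepted strings of unbounded length, so the language is infinite.

infinite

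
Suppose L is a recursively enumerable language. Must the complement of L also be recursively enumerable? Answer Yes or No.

If both L and its complement were r.e., running the two recognisers in parallel would decide L, so L would be recursive; but there are r.e. languages that are not recursive (e.g. the halting problem), and their complements are therefore not r.e.

No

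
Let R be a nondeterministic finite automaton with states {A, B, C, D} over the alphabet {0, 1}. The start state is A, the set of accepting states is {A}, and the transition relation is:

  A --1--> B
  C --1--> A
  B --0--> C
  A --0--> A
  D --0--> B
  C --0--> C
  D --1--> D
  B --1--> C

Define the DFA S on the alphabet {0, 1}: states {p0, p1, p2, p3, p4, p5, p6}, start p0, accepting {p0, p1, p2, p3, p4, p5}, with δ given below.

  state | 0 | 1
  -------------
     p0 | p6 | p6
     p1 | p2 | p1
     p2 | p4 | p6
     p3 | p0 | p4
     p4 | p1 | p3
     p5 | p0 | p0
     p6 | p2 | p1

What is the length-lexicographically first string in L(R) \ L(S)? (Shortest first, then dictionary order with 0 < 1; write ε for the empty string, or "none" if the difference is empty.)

The string 0 is accepted by R but not by S.
No shorter string lies in the difference, and 0 is the lexicographically first length-1 string in L(R) \ L(S).

0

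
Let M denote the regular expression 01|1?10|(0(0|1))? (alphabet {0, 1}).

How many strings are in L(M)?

5

The expression has no Kleene star, so L(M) is finite. Expanding the alternatives gives {ε, 00, 01, 10, 110}.
That is 1 of length 0, 3 of length 2, 1 of length 3: 5 strings in all.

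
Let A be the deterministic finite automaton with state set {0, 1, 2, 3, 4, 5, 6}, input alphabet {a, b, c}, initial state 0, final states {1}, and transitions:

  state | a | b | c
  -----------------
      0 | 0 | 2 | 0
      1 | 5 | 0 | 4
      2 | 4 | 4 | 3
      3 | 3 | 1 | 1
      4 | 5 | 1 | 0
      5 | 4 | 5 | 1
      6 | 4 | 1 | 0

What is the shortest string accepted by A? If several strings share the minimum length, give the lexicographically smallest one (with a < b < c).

A breadth-first search from 0 reaches an accepting state first via the path 0 → 2 → 4 → 1 on input bab.
No string of length < 3 is accepted (BFS exhausts all shorter strings without reaching an accepting state), and bab is the lexicographically least accepting string of length 3.

bab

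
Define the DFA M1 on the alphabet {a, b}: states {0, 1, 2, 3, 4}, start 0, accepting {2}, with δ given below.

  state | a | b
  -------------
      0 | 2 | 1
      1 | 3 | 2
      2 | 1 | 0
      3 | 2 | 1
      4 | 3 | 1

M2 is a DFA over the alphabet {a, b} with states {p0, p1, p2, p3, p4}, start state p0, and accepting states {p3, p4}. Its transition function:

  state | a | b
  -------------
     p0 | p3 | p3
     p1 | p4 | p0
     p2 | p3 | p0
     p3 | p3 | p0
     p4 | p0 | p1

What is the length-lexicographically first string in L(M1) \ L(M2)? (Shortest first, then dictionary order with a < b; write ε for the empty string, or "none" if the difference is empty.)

The string bb is accepted by M1 but not by M2.
No shorter string lies in the difference, and bb is the lexicographically first length-2 string in L(M1) \ L(M2).

bb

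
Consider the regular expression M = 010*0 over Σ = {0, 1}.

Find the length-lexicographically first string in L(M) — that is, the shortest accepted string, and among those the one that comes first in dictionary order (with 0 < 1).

By inspection of the expression, no string of length less than 3 matches, and 010 is the lexicographically first match of length 3.

010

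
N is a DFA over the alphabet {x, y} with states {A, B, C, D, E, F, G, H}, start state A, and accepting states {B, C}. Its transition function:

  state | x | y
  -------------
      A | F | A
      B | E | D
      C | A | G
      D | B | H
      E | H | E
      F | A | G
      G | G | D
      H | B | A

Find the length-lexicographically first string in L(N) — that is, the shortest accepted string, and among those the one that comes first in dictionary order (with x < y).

A breadth-first search from A reaches an accepting state first via the path A → F → G → D → B on input xyyx.
No string of length < 4 is accepted (BFS exhausts all shorter strings without reaching an accepting state), and xyyx is the lexicographically least accepting string of length 4.

xyyx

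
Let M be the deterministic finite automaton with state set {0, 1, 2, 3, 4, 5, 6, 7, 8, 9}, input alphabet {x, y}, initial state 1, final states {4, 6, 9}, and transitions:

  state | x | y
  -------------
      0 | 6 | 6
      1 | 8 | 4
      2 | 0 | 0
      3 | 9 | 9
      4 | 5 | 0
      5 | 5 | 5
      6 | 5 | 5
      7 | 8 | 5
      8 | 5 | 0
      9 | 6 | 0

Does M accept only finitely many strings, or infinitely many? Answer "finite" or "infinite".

The useful states (reachable from 1 and able to reach an accepting state) are {0, 1, 4, 6, 8}.
Restricted to these states the transition graph has no cycle, so every accepting path has bounded length and L is finite.

finite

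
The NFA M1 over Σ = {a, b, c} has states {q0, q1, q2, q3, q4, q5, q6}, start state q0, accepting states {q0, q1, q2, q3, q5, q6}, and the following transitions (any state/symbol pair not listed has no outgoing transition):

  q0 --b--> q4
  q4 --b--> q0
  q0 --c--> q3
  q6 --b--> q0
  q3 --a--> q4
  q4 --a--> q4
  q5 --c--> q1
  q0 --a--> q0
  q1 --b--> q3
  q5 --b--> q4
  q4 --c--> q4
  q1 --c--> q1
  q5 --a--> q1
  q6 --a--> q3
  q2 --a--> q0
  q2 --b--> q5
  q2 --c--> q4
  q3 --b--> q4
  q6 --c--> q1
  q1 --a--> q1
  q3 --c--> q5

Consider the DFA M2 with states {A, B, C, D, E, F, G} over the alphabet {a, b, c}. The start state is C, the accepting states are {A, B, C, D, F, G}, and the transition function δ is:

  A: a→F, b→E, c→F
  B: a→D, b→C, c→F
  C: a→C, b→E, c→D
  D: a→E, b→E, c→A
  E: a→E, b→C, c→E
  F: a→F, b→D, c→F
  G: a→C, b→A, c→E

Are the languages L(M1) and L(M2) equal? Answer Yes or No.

Exploring the product automaton M1 × M2 from the start pair (q0, C), following both machines on each input symbol, reaches 5 state pairs: (q0, C), (q4, E), (q3, D), (q5, A), (q1, F).
M1 accepts in {q0, q1, q2, q3, q5, q6} and M2 accepts in {A, B, C, D, F, G}. In every reachable pair the two components are either both accepting — (q0, C), (q3, D), (q5, A), (q1, F) — or both non-accepting, so no string is accepted by exactly one of the machines: L(M1) \ L(M2) and L(M2) \ L(M1) are both empty.
Hence every string is accepted by M1 iff it is accepted by M2, and the two languages coincide.

Yes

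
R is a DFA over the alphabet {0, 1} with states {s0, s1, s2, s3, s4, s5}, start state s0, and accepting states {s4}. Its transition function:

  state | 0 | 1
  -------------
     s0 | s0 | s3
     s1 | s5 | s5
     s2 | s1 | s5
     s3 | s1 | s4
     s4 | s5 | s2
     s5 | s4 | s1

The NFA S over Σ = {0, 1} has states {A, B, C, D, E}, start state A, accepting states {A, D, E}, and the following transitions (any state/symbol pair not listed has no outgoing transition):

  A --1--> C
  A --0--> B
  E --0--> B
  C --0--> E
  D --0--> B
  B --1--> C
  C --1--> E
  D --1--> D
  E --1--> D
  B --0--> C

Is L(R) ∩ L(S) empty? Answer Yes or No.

The string 11 is accepted by both R and S.
Hence L(R) ∩ L(S) ≠ ∅.

No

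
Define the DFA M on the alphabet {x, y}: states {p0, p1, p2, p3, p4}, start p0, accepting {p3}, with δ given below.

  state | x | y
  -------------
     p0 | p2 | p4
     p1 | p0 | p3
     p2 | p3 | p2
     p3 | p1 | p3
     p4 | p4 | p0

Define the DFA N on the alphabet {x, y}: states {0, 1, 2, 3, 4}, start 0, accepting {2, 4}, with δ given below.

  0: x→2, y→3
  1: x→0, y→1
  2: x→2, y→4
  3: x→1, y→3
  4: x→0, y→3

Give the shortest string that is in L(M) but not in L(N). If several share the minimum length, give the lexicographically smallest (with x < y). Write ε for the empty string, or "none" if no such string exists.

xyx

The string xyx is accepted by M but not by N.
No shorter string lies in the difference, and xyx is the lexicographically first length-3 string in L(M) \ L(N).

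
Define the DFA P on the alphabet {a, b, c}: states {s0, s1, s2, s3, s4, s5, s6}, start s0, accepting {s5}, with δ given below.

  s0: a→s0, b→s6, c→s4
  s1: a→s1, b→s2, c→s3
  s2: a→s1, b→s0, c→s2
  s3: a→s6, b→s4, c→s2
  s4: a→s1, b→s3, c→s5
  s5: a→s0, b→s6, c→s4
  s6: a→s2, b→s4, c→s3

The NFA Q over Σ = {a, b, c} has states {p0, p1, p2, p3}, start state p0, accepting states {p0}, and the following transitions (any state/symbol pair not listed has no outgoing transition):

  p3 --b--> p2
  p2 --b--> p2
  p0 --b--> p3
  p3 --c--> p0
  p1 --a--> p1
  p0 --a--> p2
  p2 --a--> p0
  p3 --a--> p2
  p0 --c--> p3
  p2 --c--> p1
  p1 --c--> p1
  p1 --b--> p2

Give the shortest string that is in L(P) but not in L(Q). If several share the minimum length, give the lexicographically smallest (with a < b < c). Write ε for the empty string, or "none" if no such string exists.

acc

The string acc is accepted by P but not by Q.
No shorter string lies in the difference, and acc is the lexicographically first length-3 string in L(P) \ L(Q).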